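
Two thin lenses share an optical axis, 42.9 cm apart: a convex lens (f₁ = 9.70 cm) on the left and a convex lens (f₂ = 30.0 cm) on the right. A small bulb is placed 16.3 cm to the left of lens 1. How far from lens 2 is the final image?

51.4 cm

Lens 1: 1/d_i1 = 1/f₁ − 1/d_o1 = 1/(9.70) − 1/(16.3) = 0.04174, so d_i1 = 23.96 cm.
The intermediate image is 23.96 cm to the right of lens 1, which is 42.9 − (23.96) = 18.94 cm to the left of lens 2, so d_o2 = +18.94 cm.
Lens 2: 1/d_i2 = 1/f₂ − 1/d_o2 = 1/(30.0) − 1/(18.94) = -0.01946, so d_i2 = -51.4 cm.
The final image is virtual, 51.4 cm to the left of lens 2 (overall magnification ≈ -4.0).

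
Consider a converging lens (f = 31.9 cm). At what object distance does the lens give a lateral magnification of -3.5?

41.0 cm

m = −d_i/d_o ⇒ d_i = −m·d_o.
1/f = 1/d_o + 1/d_i = 1/d_o − 1/(m·d_o) = (1 − 1/m)/d_o, so d_o = f(1 − 1/m) = (31.90)(1 − 1/(-3.5)) = 41.0 cm.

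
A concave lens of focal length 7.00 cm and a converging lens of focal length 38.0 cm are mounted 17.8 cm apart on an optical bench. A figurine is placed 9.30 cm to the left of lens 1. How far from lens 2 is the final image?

51.1 cm

Lens 1 is diverging, so f₁ = −7.00 cm.
Lens 1: 1/d_i1 = 1/f₁ − 1/d_o1 = 1/(-7.00) − 1/(9.30) = -0.2504, so d_i1 = -3.994 cm.
The intermediate image is 3.994 cm to the left of lens 1 (virtual), which is 17.8 − (-3.994) = 21.79 cm to the left of lens 2, so d_o2 = +21.79 cm.
Lens 2: 1/d_i2 = 1/f₂ − 1/d_o2 = 1/(38.0) − 1/(21.79) = -0.01958, so d_i2 = -51.1 cm.
The final image is virtual, 51.1 cm to the left of lens 2 (overall magnification ≈ 1.0).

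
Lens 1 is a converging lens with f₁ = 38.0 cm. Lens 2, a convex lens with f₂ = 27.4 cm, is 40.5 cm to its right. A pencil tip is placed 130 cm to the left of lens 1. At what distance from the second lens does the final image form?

8.91 cm

Lens 1: 1/d_i1 = 1/f₁ − 1/d_o1 = 1/(38.0) − 1/(130) = 0.01862, so d_i1 = 53.70 cm.
The intermediate image is 53.70 cm to the right of lens 1, which lies 13.20 cm to the right of lens 2 — a virtual object — so d_o2 = −13.20 cm.
Lens 2: 1/d_i2 = 1/f₂ − 1/d_o2 = 1/(27.4) − 1/(-13.20) = 0.1123, so d_i2 = 8.91 cm.
The final image is real, 8.91 cm to the right of lens 2 (overall magnification ≈ -0.28).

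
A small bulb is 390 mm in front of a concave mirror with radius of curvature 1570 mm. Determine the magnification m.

f = R/2 = 1570/2 = 785.0 mm.
1/d_i = 1/f − 1/d_o = 1/(785.0) − 1/(390) = -0.001290, so d_i = -775.1 mm.
m = −d_i/d_o = −(-775.1)/(390) = +1.99.
The image is virtual, upright and enlarged, behind the mirror.

m = +1.99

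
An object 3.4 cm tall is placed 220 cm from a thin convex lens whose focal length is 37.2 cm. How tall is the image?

1/d_i = 1/f − 1/d_o = 1/(37.20) − 1/(220) = 0.02234, so d_i = 44.77 cm.
m = −d_i/d_o = -0.2035.
|h_i| = |m|·h_o = 0.2035 × 3.4 = 0.692 cm. The image is real, inverted and reduced, on the far side of the lens.

0.692 cm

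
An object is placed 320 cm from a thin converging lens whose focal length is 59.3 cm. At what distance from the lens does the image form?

72.8 cm

Lens equation: 1/v = 1/f − 1/u = 1/(59.30) − 1/(320) = 0.01686 − 0.003125 = 0.01374, so v = 72.8 cm.
The image is real, inverted and reduced, on the far side of the lens.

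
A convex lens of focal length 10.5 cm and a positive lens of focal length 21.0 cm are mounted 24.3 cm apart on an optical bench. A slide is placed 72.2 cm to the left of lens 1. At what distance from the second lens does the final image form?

Lens 1: 1/d_i1 = 1/f₁ − 1/d_o1 = 1/(10.5) − 1/(72.2) = 0.08139, so d_i1 = 12.29 cm.
The intermediate image is 12.29 cm to the right of lens 1, which is 24.3 − (12.29) = 12.01 cm to the left of lens 2, so d_o2 = +12.01 cm.
Lens 2: 1/d_i2 = 1/f₂ − 1/d_o2 = 1/(21.0) − 1/(12.01) = -0.03564, so d_i2 = -28.1 cm.
The final image is virtual, 28.1 cm to the left of lens 2 (overall magnification ≈ -0.40).

28.1 cm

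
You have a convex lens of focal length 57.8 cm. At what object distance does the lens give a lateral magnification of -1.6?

93.9 cm

m = −d_i/d_o ⇒ d_i = −m·d_o.
1/f = 1/d_o + 1/d_i = 1/d_o − 1/(m·d_o) = (1 − 1/m)/d_o, so d_o = f(1 − 1/m) = (57.80)(1 − 1/(-1.6)) = 93.9 cm.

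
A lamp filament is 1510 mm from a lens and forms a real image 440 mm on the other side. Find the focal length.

f = 341 mm (converging)

Real image ⇒ d_i = +440 mm.
1/f = 1/d_o + 1/d_i = 1/(1510) + 1/(440) = 0.002935, so f = 341 mm.
Since f is positive, the lens is converging.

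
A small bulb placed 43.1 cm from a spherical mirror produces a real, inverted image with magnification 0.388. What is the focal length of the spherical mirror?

f = 12.0 cm (concave)

m = −d_i/d_o ⇒ d_i = −m·d_o = −(-0.388)·(43.1) = 16.72 cm.
1/f = 1/d_o + 1/d_i = 1/(43.1) + 1/(16.72) = 0.08301, so f = 12.0 cm.
Since f is positive, the spherical mirror is concave.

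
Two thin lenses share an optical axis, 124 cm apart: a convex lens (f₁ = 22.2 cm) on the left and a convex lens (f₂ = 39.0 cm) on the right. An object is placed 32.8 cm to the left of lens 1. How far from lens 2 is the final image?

Lens 1: 1/d_i1 = 1/f₁ − 1/d_o1 = 1/(22.2) − 1/(32.8) = 0.01456, so d_i1 = 68.69 cm.
The intermediate image is 68.69 cm to the right of lens 1, which is 124 − (68.69) = 55.31 cm to the left of lens 2, so d_o2 = +55.31 cm.
Lens 2: 1/d_i2 = 1/f₂ − 1/d_o2 = 1/(39.0) − 1/(55.31) = 0.007561, so d_i2 = 132 cm.
The final image is real, 132 cm to the right of lens 2 (overall magnification ≈ 5.0).

132 cm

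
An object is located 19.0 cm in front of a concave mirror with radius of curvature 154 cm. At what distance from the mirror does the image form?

f = R/2 = 154/2 = 77.00 cm.
Mirror equation: 1/v = 1/f − 1/u = 1/(77.00) − 1/(19.0) = 0.01299 − 0.05263 = -0.03964, so v = -25.2 cm.
The image is virtual, upright and enlarged, behind the mirror.

25.2 cm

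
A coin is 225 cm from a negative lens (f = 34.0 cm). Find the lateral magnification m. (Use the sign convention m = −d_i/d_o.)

For a negative lens, f = -34.0 cm.
1/d_i = 1/f − 1/d_o = 1/(-34.00) − 1/(225) = -0.03386, so d_i = -29.54 cm.
m = −d_i/d_o = −(-29.54)/(225) = +0.131.
The image is virtual, upright and reduced, on the same side as the object.

m = +0.131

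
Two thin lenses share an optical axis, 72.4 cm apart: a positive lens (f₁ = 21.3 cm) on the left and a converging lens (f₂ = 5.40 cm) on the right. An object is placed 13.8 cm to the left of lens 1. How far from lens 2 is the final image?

Lens 1: 1/d_i1 = 1/f₁ − 1/d_o1 = 1/(21.3) − 1/(13.8) = -0.02552, so d_i1 = -39.19 cm.
The intermediate image is 39.19 cm to the left of lens 1 (virtual), which is 72.4 − (-39.19) = 111.6 cm to the left of lens 2, so d_o2 = +111.6 cm.
Lens 2: 1/d_i2 = 1/f₂ − 1/d_o2 = 1/(5.40) − 1/(111.6) = 0.1762, so d_i2 = 5.67 cm.
The final image is real, 5.67 cm to the right of lens 2 (overall magnification ≈ -0.14).

5.67 cm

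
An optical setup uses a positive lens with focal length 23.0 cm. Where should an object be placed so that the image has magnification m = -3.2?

30.2 cm

m = −d_i/d_o ⇒ d_i = −m·d_o.
1/f = 1/d_o + 1/d_i = 1/d_o − 1/(m·d_o) = (1 − 1/m)/d_o, so d_o = f(1 − 1/m) = (23.00)(1 − 1/(-3.2)) = 30.2 cm.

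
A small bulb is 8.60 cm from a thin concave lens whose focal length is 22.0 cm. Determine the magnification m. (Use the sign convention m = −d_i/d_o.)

For a concave lens, f = -22.0 cm.
1/d_i = 1/f − 1/d_o = 1/(-22.00) − 1/(8.60) = -0.1617, so d_i = -6.183 cm.
m = −d_i/d_o = −(-6.183)/(8.60) = +0.719.
The image is virtual, upright and reduced, on the same side as the object.

m = +0.719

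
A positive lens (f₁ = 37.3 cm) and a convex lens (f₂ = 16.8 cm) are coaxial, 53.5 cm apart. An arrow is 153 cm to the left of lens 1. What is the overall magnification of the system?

m = -0.429

Lens 1: 1/d_i1 = 1/(37.3) − 1/(153) = 0.02027, so d_i1 = 49.32 cm; m₁ = −d_i1/d_o1 = -0.3224.
d_o2 = 53.5 − (49.32) = 4.180 cm.
Lens 2: 1/d_i2 = 1/(16.8) − 1/(4.180) = -0.1797, so d_i2 = -5.565 cm; m₂ = −d_i2/d_o2 = +1.331.
m = m₁·m₂ = (-0.3224)(+1.331) = -0.429.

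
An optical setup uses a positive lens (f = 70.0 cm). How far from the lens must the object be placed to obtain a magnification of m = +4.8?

m = −d_i/d_o ⇒ d_i = −m·d_o.
1/f = 1/d_o + 1/d_i = 1/d_o − 1/(m·d_o) = (1 − 1/m)/d_o, so d_o = f(1 − 1/m) = (70.00)(1 − 1/(+4.8)) = 55.4 cm.

55.4 cm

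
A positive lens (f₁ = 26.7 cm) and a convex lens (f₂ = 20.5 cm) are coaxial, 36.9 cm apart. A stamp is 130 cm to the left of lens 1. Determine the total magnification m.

Lens 1: 1/d_i1 = 1/(26.7) − 1/(130) = 0.02976, so d_i1 = 33.60 cm; m₁ = −d_i1/d_o1 = -0.2585.
d_o2 = 36.9 − (33.60) = 3.300 cm.
Lens 2: 1/d_i2 = 1/(20.5) − 1/(3.300) = -0.2542, so d_i2 = -3.933 cm; m₂ = −d_i2/d_o2 = +1.192.
m = m₁·m₂ = (-0.2585)(+1.192) = -0.308.

m = -0.308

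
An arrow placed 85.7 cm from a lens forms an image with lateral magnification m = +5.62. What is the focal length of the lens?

f = 104 cm (converging)

m = −d_i/d_o ⇒ d_i = −m·d_o = −(+5.62)·(85.7) = -481.6 cm.
1/f = 1/d_o + 1/d_i = 1/(85.7) + 1/(-481.6) = 0.009592, so f = 104 cm.
Since f is positive, the lens is converging.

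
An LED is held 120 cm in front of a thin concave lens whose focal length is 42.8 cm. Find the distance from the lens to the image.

For a concave lens, f = -42.8 cm.
Lens equation: 1/v = 1/f − 1/u = 1/(-42.80) − 1/(120) = -0.02336 − 0.008333 = -0.03170, so v = -31.5 cm.
The image is virtual, upright and reduced, on the same side as the object.

31.5 cm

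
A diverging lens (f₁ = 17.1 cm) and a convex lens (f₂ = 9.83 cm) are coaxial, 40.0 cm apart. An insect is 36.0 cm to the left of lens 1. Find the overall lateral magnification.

m = -0.0758

f₁ = −17.1 cm (diverging).
Lens 1: 1/d_i1 = 1/(-17.1) − 1/(36.0) = -0.08626, so d_i1 = -11.59 cm; m₁ = −d_i1/d_o1 = +0.3219.
d_o2 = 40.0 − (-11.59) = 51.59 cm.
Lens 2: 1/d_i2 = 1/(9.83) − 1/(51.59) = 0.08235, so d_i2 = 12.14 cm; m₂ = −d_i2/d_o2 = -0.2354.
m = m₁·m₂ = (+0.3219)(-0.2354) = -0.0758.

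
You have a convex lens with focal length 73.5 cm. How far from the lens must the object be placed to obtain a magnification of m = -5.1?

87.9 cm

m = −d_i/d_o ⇒ d_i = −m·d_o.
1/f = 1/d_o + 1/d_i = 1/d_o − 1/(m·d_o) = (1 − 1/m)/d_o, so d_o = f(1 − 1/m) = (73.50)(1 − 1/(-5.1)) = 87.9 cm.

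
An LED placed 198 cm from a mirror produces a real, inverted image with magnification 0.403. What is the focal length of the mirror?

f = 56.9 cm (concave)

m = −d_i/d_o ⇒ d_i = −m·d_o = −(-0.403)·(198) = 79.79 cm.
1/f = 1/d_o + 1/d_i = 1/(198) + 1/(79.79) = 0.01758, so f = 56.9 cm.
Since f is positive, the mirror is concave.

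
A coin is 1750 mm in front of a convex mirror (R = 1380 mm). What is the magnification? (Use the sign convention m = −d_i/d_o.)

m = +0.283

f = R/2 = 1380/2 = 690.0 mm; for a convex mirror, f = -690.0 mm.
1/d_i = 1/f − 1/d_o = 1/(-690.0) − 1/(1750) = -0.002021, so d_i = -494.9 mm.
m = −d_i/d_o = −(-494.9)/(1750) = +0.283.
The image is virtual, upright and reduced, behind the mirror.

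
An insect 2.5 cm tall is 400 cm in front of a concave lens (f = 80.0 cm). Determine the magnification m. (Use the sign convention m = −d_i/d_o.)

For a concave lens, f = -80.0 cm.
1/d_i = 1/f − 1/d_o = 1/(-80.00) − 1/(400) = -0.01500, so d_i = -66.67 cm.
m = −d_i/d_o = −(-66.67)/(400) = +0.167.
The image is virtual, upright and reduced, on the same side as the object.

m = +0.167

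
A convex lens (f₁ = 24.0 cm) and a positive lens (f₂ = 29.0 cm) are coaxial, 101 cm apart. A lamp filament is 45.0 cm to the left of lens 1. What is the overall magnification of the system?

Lens 1: 1/d_i1 = 1/(24.0) − 1/(45.0) = 0.01944, so d_i1 = 51.43 cm; m₁ = −d_i1/d_o1 = -1.143.
d_o2 = 101 − (51.43) = 49.57 cm.
Lens 2: 1/d_i2 = 1/(29.0) − 1/(49.57) = 0.01431, so d_i2 = 69.88 cm; m₂ = −d_i2/d_o2 = -1.410.
m = m₁·m₂ = (-1.143)(-1.410) = +1.61.

m = +1.61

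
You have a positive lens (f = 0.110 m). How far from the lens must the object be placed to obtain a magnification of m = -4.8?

m = −d_i/d_o ⇒ d_i = −m·d_o.
1/f = 1/d_o + 1/d_i = 1/d_o − 1/(m·d_o) = (1 − 1/m)/d_o, so d_o = f(1 − 1/m) = (0.1100)(1 − 1/(-4.8)) = 0.133 m.

0.133 m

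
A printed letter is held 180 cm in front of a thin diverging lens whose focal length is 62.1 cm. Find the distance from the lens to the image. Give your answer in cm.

46.2 cm

For a diverging lens, f = -62.1 cm.
Lens equation: 1/d_i = 1/f − 1/d_o = 1/(-62.10) − 1/(180) = -0.01610 − 0.005556 = -0.02166, so d_i = -46.2 cm.
The image is virtual, upright and reduced, on the same side as the object.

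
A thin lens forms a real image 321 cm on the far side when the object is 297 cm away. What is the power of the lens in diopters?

d_i = +321 cm.
1/f = 1/d_o + 1/d_i = 1/(297) + 1/(321) = 0.006482 cm⁻¹.
f = 154.3 cm = 1.543 m, so P = 1/f = +0.648 D.

P = +0.648 D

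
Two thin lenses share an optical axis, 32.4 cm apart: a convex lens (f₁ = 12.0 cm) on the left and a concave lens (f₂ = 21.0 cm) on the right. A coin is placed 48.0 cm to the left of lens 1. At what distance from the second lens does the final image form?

9.21 cm

Lens 1: 1/d_i1 = 1/f₁ − 1/d_o1 = 1/(12.0) − 1/(48.0) = 0.06250, so d_i1 = 16.00 cm.
The intermediate image is 16.00 cm to the right of lens 1, which is 32.4 − (16.00) = 16.40 cm to the left of lens 2, so d_o2 = +16.40 cm.
Lens 2 is diverging, so f₂ = −21.0 cm.
Lens 2: 1/d_i2 = 1/f₂ − 1/d_o2 = 1/(-21.0) − 1/(16.40) = -0.1086, so d_i2 = -9.21 cm.
The final image is virtual, 9.21 cm to the left of lens 2 (overall magnification ≈ -0.19).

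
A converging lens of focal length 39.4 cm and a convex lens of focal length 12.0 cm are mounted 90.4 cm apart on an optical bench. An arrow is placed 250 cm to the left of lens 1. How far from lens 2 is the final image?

Lens 1: 1/d_i1 = 1/f₁ − 1/d_o1 = 1/(39.4) − 1/(250) = 0.02138, so d_i1 = 46.77 cm.
The intermediate image is 46.77 cm to the right of lens 1, which is 90.4 − (46.77) = 43.63 cm to the left of lens 2, so d_o2 = +43.63 cm.
Lens 2: 1/d_i2 = 1/f₂ − 1/d_o2 = 1/(12.0) − 1/(43.63) = 0.06041, so d_i2 = 16.6 cm.
The final image is real, 16.6 cm to the right of lens 2 (overall magnification ≈ 0.071).

16.6 cm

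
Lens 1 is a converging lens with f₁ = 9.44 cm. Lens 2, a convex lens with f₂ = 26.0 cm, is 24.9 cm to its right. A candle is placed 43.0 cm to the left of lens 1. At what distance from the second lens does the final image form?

25.2 cm

Lens 1: 1/d_i1 = 1/f₁ − 1/d_o1 = 1/(9.44) − 1/(43.0) = 0.08268, so d_i1 = 12.10 cm.
The intermediate image is 12.10 cm to the right of lens 1, which is 24.9 − (12.10) = 12.80 cm to the left of lens 2, so d_o2 = +12.80 cm.
Lens 2: 1/d_i2 = 1/f₂ − 1/d_o2 = 1/(26.0) − 1/(12.80) = -0.03966, so d_i2 = -25.2 cm.
The final image is virtual, 25.2 cm to the left of lens 2 (overall magnification ≈ -0.55).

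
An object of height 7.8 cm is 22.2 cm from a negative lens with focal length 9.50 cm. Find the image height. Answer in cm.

2.34 cm

For a negative lens, f = -9.50 cm.
1/d_i = 1/f − 1/d_o = 1/(-9.500) − 1/(22.2) = -0.1503, so d_i = -6.653 cm.
m = −d_i/d_o = +0.2997.
|h_i| = |m|·h_o = 0.2997 × 7.8 = 2.34 cm. The image is virtual, upright and reduced, on the same side as the object.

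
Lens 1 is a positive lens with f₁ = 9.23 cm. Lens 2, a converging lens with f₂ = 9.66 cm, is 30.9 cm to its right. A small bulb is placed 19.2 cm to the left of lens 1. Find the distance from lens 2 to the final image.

Lens 1: 1/d_i1 = 1/f₁ − 1/d_o1 = 1/(9.23) − 1/(19.2) = 0.05626, so d_i1 = 17.77 cm.
The intermediate image is 17.77 cm to the right of lens 1, which is 30.9 − (17.77) = 13.13 cm to the left of lens 2, so d_o2 = +13.13 cm.
Lens 2: 1/d_i2 = 1/f₂ − 1/d_o2 = 1/(9.66) − 1/(13.13) = 0.02736, so d_i2 = 36.6 cm.
The final image is real, 36.6 cm to the right of lens 2 (overall magnification ≈ 2.6).

36.6 cm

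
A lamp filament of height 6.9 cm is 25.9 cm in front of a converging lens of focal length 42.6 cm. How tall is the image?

1/d_i = 1/f − 1/d_o = 1/(42.60) − 1/(25.9) = -0.01514, so d_i = -66.07 cm.
m = −d_i/d_o = +2.551.
|h_i| = |m|·h_o = 2.551 × 6.9 = 17.6 cm. The image is virtual, upright and enlarged, on the same side as the object.

17.6 cm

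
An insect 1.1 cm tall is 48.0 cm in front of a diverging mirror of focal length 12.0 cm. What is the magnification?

For a diverging mirror, f = -12.0 cm.
1/d_i = 1/f − 1/d_o = 1/(-12.00) − 1/(48.0) = -0.1042, so d_i = -9.600 cm.
m = −d_i/d_o = −(-9.600)/(48.0) = +0.200.
The image is virtual, upright and reduced, behind the mirror.

m = +0.200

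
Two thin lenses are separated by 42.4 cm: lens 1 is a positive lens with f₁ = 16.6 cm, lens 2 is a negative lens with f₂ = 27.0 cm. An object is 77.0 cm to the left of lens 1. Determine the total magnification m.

m = -0.154

Lens 1: 1/d_i1 = 1/(16.6) − 1/(77.0) = 0.04725, so d_i1 = 21.16 cm; m₁ = −d_i1/d_o1 = -0.2748.
d_o2 = 42.4 − (21.16) = 21.24 cm.
f₂ = −27.0 cm (diverging).
Lens 2: 1/d_i2 = 1/(-27.0) − 1/(21.24) = -0.08412, so d_i2 = -11.89 cm; m₂ = −d_i2/d_o2 = +0.5597.
m = m₁·m₂ = (-0.2748)(+0.5597) = -0.154.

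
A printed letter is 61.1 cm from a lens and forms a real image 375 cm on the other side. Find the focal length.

f = 52.5 cm (converging)

Real image ⇒ d_i = +375 cm.
1/f = 1/d_o + 1/d_i = 1/(61.1) + 1/(375) = 0.01903, so f = 52.5 cm.
Since f is positive, the lens is converging.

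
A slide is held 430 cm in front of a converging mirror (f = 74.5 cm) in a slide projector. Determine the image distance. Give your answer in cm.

90.1 cm

Mirror equation: 1/v = 1/f − 1/u = 1/(74.50) − 1/(430) = 0.01342 − 0.002326 = 0.01110, so v = 90.1 cm.
The image is real, inverted and reduced, in front of the mirror.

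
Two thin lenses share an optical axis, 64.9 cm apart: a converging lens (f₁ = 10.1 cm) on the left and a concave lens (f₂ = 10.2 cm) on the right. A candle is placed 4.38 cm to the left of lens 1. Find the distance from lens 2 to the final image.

8.94 cm

Lens 1: 1/d_i1 = 1/f₁ − 1/d_o1 = 1/(10.1) − 1/(4.38) = -0.1293, so d_i1 = -7.734 cm.
The intermediate image is 7.734 cm to the left of lens 1 (virtual), which is 64.9 − (-7.734) = 72.63 cm to the left of lens 2, so d_o2 = +72.63 cm.
Lens 2 is diverging, so f₂ = −10.2 cm.
Lens 2: 1/d_i2 = 1/f₂ − 1/d_o2 = 1/(-10.2) − 1/(72.63) = -0.1118, so d_i2 = -8.94 cm.
The final image is virtual, 8.94 cm to the left of lens 2 (overall magnification ≈ 0.22).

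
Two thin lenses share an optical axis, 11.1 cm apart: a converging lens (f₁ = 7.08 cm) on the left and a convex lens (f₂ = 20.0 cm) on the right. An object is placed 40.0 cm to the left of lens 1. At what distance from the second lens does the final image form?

2.85 cm

Lens 1: 1/d_i1 = 1/f₁ − 1/d_o1 = 1/(7.08) − 1/(40.0) = 0.1162, so d_i1 = 8.603 cm.
The intermediate image is 8.603 cm to the right of lens 1, which is 11.1 − (8.603) = 2.497 cm to the left of lens 2, so d_o2 = +2.497 cm.
Lens 2: 1/d_i2 = 1/f₂ − 1/d_o2 = 1/(20.0) − 1/(2.497) = -0.3505, so d_i2 = -2.85 cm.
The final image is virtual, 2.85 cm to the left of lens 2 (overall magnification ≈ -0.25).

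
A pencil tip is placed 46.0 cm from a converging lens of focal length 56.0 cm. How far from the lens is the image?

Thin-lens equation: 1/d_i = 1/f − 1/d_o = 1/(56.00) − 1/(46.0) = 0.01786 − 0.02174 = -0.003882, so d_i = -258 cm.
The image is virtual, upright and enlarged, on the same side as the object.

258 cm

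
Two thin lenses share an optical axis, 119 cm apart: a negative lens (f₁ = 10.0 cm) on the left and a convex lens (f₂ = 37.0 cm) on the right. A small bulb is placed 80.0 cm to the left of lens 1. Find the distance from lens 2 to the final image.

52.1 cm

Lens 1 is diverging, so f₁ = −10.0 cm.
Lens 1: 1/d_i1 = 1/f₁ − 1/d_o1 = 1/(-10.0) − 1/(80.0) = -0.1125, so d_i1 = -8.889 cm.
The intermediate image is 8.889 cm to the left of lens 1 (virtual), which is 119 − (-8.889) = 127.9 cm to the left of lens 2, so d_o2 = +127.9 cm.
Lens 2: 1/d_i2 = 1/f₂ − 1/d_o2 = 1/(37.0) − 1/(127.9) = 0.01921, so d_i2 = 52.1 cm.
The final image is real, 52.1 cm to the right of lens 2 (overall magnification ≈ -0.045).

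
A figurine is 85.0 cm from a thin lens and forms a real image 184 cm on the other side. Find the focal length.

Real image ⇒ d_i = +184 cm.
1/f = 1/d_o + 1/d_i = 1/(85.0) + 1/(184) = 0.01720, so f = 58.1 cm.
Since f is positive, the thin lens is converging.

f = 58.1 cm (converging)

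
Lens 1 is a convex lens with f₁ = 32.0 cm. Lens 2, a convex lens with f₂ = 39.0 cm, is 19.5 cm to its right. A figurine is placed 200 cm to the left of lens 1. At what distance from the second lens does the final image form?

Lens 1: 1/d_i1 = 1/f₁ − 1/d_o1 = 1/(32.0) − 1/(200) = 0.02625, so d_i1 = 38.10 cm.
The intermediate image is 38.10 cm to the right of lens 1, which lies 18.60 cm to the right of lens 2 — a virtual object — so d_o2 = −18.60 cm.
Lens 2: 1/d_i2 = 1/f₂ − 1/d_o2 = 1/(39.0) − 1/(-18.60) = 0.07940, so d_i2 = 12.6 cm.
The final image is real, 12.6 cm to the right of lens 2 (overall magnification ≈ -0.13).

12.6 cm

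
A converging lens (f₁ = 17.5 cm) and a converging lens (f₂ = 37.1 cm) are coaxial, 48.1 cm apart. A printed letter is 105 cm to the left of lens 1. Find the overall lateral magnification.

m = -0.742

Lens 1: 1/d_i1 = 1/(17.5) − 1/(105) = 0.04762, so d_i1 = 21.00 cm; m₁ = −d_i1/d_o1 = -0.2000.
d_o2 = 48.1 − (21.00) = 27.10 cm.
Lens 2: 1/d_i2 = 1/(37.1) − 1/(27.10) = -0.009946, so d_i2 = -100.5 cm; m₂ = −d_i2/d_o2 = +3.710.
m = m₁·m₂ = (-0.2000)(+3.710) = -0.742.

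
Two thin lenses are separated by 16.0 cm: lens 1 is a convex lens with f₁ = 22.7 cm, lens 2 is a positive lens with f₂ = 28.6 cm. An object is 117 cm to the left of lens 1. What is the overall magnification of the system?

m = -0.169

Lens 1: 1/d_i1 = 1/(22.7) − 1/(117) = 0.03551, so d_i1 = 28.16 cm; m₁ = −d_i1/d_o1 = -0.2407.
d_o2 = 16.0 − (28.16) = -12.16 cm (virtual object).
Lens 2: 1/d_i2 = 1/(28.6) − 1/(-12.16) = 0.1172, so d_i2 = 8.532 cm; m₂ = −d_i2/d_o2 = +0.7017.
m = m₁·m₂ = (-0.2407)(+0.7017) = -0.169.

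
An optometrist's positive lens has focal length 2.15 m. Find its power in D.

P = +0.465 D

P = 1/f = 1/(2.15 m) = +0.465 D.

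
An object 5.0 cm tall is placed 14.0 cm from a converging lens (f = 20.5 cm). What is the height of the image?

15.8 cm

1/d_i = 1/f − 1/d_o = 1/(20.50) − 1/(14.0) = -0.02265, so d_i = -44.15 cm.
m = −d_i/d_o = +3.154.
|h_i| = |m|·h_o = 3.154 × 5.0 = 15.8 cm. The image is virtual, upright and enlarged, on the same side as the object.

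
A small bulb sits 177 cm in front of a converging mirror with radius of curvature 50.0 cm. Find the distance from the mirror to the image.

29.1 cm

f = R/2 = 50.0/2 = 25.00 cm.
Mirror equation: 1/s_i = 1/f − 1/s_o = 1/(25.00) − 1/(177) = 0.04000 − 0.005650 = 0.03435, so s_i = 29.1 cm.
The image is real, inverted and reduced, in front of the mirror.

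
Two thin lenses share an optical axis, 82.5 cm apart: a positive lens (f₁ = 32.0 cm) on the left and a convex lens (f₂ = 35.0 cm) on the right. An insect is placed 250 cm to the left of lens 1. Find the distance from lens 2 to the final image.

148 cm

Lens 1: 1/d_i1 = 1/f₁ − 1/d_o1 = 1/(32.0) − 1/(250) = 0.02725, so d_i1 = 36.70 cm.
The intermediate image is 36.70 cm to the right of lens 1, which is 82.5 − (36.70) = 45.80 cm to the left of lens 2, so d_o2 = +45.80 cm.
Lens 2: 1/d_i2 = 1/f₂ − 1/d_o2 = 1/(35.0) − 1/(45.80) = 0.006737, so d_i2 = 148 cm.
The final image is real, 148 cm to the right of lens 2 (overall magnification ≈ 0.48).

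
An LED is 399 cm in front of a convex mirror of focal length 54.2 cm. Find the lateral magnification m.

For a convex mirror, f = -54.2 cm.
1/d_i = 1/f − 1/d_o = 1/(-54.20) − 1/(399) = -0.02096, so d_i = -47.72 cm.
m = −d_i/d_o = −(-47.72)/(399) = +0.120.
The image is virtual, upright and reduced, behind the mirror.

m = +0.120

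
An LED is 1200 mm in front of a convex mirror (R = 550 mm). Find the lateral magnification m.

m = +0.186

f = R/2 = 550/2 = 275.0 mm; for a convex mirror, f = -275.0 mm.
1/d_i = 1/f − 1/d_o = 1/(-275.0) − 1/(1200) = -0.004470, so d_i = -223.7 mm.
m = −d_i/d_o = −(-223.7)/(1200) = +0.186.
The image is virtual, upright and reduced, behind the mirror.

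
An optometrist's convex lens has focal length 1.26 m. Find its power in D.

P = 1/f = 1/(1.26 m) = +0.794 D.

P = +0.794 D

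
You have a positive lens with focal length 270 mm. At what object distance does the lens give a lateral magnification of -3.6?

m = −d_i/d_o ⇒ d_i = −m·d_o.
1/f = 1/d_o + 1/d_i = 1/d_o − 1/(m·d_o) = (1 − 1/m)/d_o, so d_o = f(1 − 1/m) = (270.0)(1 − 1/(-3.6)) = 345 mm.

345 mm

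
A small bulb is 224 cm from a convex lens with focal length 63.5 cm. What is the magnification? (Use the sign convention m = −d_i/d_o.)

m = -0.396

1/d_i = 1/f − 1/d_o = 1/(63.50) − 1/(224) = 0.01128, so d_i = 88.62 cm.
m = −d_i/d_o = −(88.62)/(224) = -0.396.
The image is real, inverted and reduced, on the far side of the lens.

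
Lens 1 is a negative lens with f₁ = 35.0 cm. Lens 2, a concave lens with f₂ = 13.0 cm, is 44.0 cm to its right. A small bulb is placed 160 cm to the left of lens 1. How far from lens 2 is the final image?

Lens 1 is diverging, so f₁ = −35.0 cm.
Lens 1: 1/d_i1 = 1/f₁ − 1/d_o1 = 1/(-35.0) − 1/(160) = -0.03482, so d_i1 = -28.72 cm.
The intermediate image is 28.72 cm to the left of lens 1 (virtual), which is 44.0 − (-28.72) = 72.72 cm to the left of lens 2, so d_o2 = +72.72 cm.
Lens 2 is diverging, so f₂ = −13.0 cm.
Lens 2: 1/d_i2 = 1/f₂ − 1/d_o2 = 1/(-13.0) − 1/(72.72) = -0.09067, so d_i2 = -11.0 cm.
The final image is virtual, 11.0 cm to the left of lens 2 (overall magnification ≈ 0.027).

11.0 cm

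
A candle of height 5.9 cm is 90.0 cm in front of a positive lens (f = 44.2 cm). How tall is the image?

5.69 cm

1/d_i = 1/f − 1/d_o = 1/(44.20) − 1/(90.0) = 0.01151, so d_i = 86.86 cm.
m = −d_i/d_o = -0.9651.
|h_i| = |m|·h_o = 0.9651 × 5.9 = 5.69 cm. The image is real, inverted and reduced, on the far side of the lens.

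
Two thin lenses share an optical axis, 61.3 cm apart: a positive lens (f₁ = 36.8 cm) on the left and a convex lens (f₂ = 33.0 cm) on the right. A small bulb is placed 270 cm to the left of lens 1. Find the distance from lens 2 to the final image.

43.1 cm

Lens 1: 1/d_i1 = 1/f₁ − 1/d_o1 = 1/(36.8) − 1/(270) = 0.02347, so d_i1 = 42.61 cm.
The intermediate image is 42.61 cm to the right of lens 1, which is 61.3 − (42.61) = 18.69 cm to the left of lens 2, so d_o2 = +18.69 cm.
Lens 2: 1/d_i2 = 1/f₂ − 1/d_o2 = 1/(33.0) − 1/(18.69) = -0.02320, so d_i2 = -43.1 cm.
The final image is virtual, 43.1 cm to the left of lens 2 (overall magnification ≈ -0.36).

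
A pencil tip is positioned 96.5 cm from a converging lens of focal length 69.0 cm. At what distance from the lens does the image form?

242 cm

Thin-lens equation: 1/q = 1/f − 1/p = 1/(69.00) − 1/(96.5) = 0.01449 − 0.01036 = 0.004130, so q = 242 cm.
The image is real, inverted and enlarged, on the far side of the lens.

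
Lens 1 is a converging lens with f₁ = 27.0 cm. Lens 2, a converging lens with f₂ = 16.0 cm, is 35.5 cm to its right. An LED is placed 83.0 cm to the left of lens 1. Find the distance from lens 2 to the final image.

Lens 1: 1/d_i1 = 1/f₁ − 1/d_o1 = 1/(27.0) − 1/(83.0) = 0.02499, so d_i1 = 40.02 cm.
The intermediate image is 40.02 cm to the right of lens 1, which lies 4.520 cm to the right of lens 2 — a virtual object — so d_o2 = −4.520 cm.
Lens 2: 1/d_i2 = 1/f₂ − 1/d_o2 = 1/(16.0) − 1/(-4.520) = 0.2837, so d_i2 = 3.52 cm.
The final image is real, 3.52 cm to the right of lens 2 (overall magnification ≈ -0.38).

3.52 cm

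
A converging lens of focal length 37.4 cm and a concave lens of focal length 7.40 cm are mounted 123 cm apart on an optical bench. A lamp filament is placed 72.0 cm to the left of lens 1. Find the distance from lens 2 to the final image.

6.36 cm

Lens 1: 1/d_i1 = 1/f₁ − 1/d_o1 = 1/(37.4) − 1/(72.0) = 0.01285, so d_i1 = 77.83 cm.
The intermediate image is 77.83 cm to the right of lens 1, which is 123 − (77.83) = 45.17 cm to the left of lens 2, so d_o2 = +45.17 cm.
Lens 2 is diverging, so f₂ = −7.40 cm.
Lens 2: 1/d_i2 = 1/f₂ − 1/d_o2 = 1/(-7.40) − 1/(45.17) = -0.1573, so d_i2 = -6.36 cm.
The final image is virtual, 6.36 cm to the left of lens 2 (overall magnification ≈ -0.15).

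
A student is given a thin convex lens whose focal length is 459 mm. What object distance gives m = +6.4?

m = −d_i/d_o ⇒ d_i = −m·d_o.
1/f = 1/d_o + 1/d_i = 1/d_o − 1/(m·d_o) = (1 − 1/m)/d_o, so d_o = f(1 − 1/m) = (459.0)(1 − 1/(+6.4)) = 387 mm.

387 mm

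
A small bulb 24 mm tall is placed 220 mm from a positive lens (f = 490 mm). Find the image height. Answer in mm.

1/d_i = 1/f − 1/d_o = 1/(490.0) − 1/(220) = -0.002505, so d_i = -399.3 mm.
m = −d_i/d_o = +1.815.
|h_i| = |m|·h_o = 1.815 × 24 = 43.6 mm. The image is virtual, upright and enlarged, on the same side as the object.

43.6 mm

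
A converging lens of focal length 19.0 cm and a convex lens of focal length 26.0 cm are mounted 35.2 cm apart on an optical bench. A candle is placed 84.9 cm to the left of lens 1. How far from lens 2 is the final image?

18.2 cm

Lens 1: 1/d_i1 = 1/f₁ − 1/d_o1 = 1/(19.0) − 1/(84.9) = 0.04085, so d_i1 = 24.48 cm.
The intermediate image is 24.48 cm to the right of lens 1, which is 35.2 − (24.48) = 10.72 cm to the left of lens 2, so d_o2 = +10.72 cm.
Lens 2: 1/d_i2 = 1/f₂ − 1/d_o2 = 1/(26.0) − 1/(10.72) = -0.05482, so d_i2 = -18.2 cm.
The final image is virtual, 18.2 cm to the left of lens 2 (overall magnification ≈ -0.49).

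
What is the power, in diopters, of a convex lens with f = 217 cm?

P = +0.461 D

f = 217 cm = 2.17 m.
P = 1/f = 1/(2.17 m) = +0.461 D.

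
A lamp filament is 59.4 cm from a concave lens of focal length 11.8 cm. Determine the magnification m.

For a concave lens, f = -11.8 cm.
1/d_i = 1/f − 1/d_o = 1/(-11.80) − 1/(59.4) = -0.1016, so d_i = -9.844 cm.
m = −d_i/d_o = −(-9.844)/(59.4) = +0.166.
The image is virtual, upright and reduced, on the same side as the object.

m = +0.166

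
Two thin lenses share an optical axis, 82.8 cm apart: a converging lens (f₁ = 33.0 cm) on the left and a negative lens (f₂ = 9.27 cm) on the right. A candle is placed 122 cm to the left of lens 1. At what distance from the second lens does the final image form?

7.44 cm

Lens 1: 1/d_i1 = 1/f₁ − 1/d_o1 = 1/(33.0) − 1/(122) = 0.02211, so d_i1 = 45.24 cm.
The intermediate image is 45.24 cm to the right of lens 1, which is 82.8 − (45.24) = 37.56 cm to the left of lens 2, so d_o2 = +37.56 cm.
Lens 2 is diverging, so f₂ = −9.27 cm.
Lens 2: 1/d_i2 = 1/f₂ − 1/d_o2 = 1/(-9.27) − 1/(37.56) = -0.1345, so d_i2 = -7.44 cm.
The final image is virtual, 7.44 cm to the left of lens 2 (overall magnification ≈ -0.073).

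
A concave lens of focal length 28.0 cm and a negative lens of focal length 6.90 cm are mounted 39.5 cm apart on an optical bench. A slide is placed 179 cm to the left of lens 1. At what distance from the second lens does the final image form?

Lens 1 is diverging, so f₁ = −28.0 cm.
Lens 1: 1/d_i1 = 1/f₁ − 1/d_o1 = 1/(-28.0) − 1/(179) = -0.04130, so d_i1 = -24.21 cm.
The intermediate image is 24.21 cm to the left of lens 1 (virtual), which is 39.5 − (-24.21) = 63.71 cm to the left of lens 2, so d_o2 = +63.71 cm.
Lens 2 is diverging, so f₂ = −6.90 cm.
Lens 2: 1/d_i2 = 1/f₂ − 1/d_o2 = 1/(-6.90) − 1/(63.71) = -0.1606, so d_i2 = -6.23 cm.
The final image is virtual, 6.23 cm to the left of lens 2 (overall magnification ≈ 0.013).

6.23 cm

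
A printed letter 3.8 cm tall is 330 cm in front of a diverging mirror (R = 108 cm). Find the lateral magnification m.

f = R/2 = 108/2 = 54.00 cm; for a diverging mirror, f = -54.00 cm.
1/d_i = 1/f − 1/d_o = 1/(-54.00) − 1/(330) = -0.02155, so d_i = -46.41 cm.
m = −d_i/d_o = −(-46.41)/(330) = +0.141.
The image is virtual, upright and reduced, behind the mirror.

m = +0.141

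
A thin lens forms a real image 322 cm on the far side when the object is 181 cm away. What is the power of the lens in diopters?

d_i = +322 cm.
1/f = 1/d_o + 1/d_i = 1/(181) + 1/(322) = 0.008630 cm⁻¹.
f = 115.9 cm = 1.159 m, so P = 1/f = +0.863 D.

P = +0.863 D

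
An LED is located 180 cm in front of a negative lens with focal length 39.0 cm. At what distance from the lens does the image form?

For a negative lens, f = -39.0 cm.
Thin-lens equation: 1/s_i = 1/f − 1/s_o = 1/(-39.00) − 1/(180) = -0.02564 − 0.005556 = -0.03120, so s_i = -32.1 cm.
The image is virtual, upright and reduced, on the same side as the object.

32.1 cm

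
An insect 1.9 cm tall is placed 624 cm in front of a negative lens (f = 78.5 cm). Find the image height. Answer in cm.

For a negative lens, f = -78.5 cm.
1/d_i = 1/f − 1/d_o = 1/(-78.50) − 1/(624) = -0.01434, so d_i = -69.73 cm.
m = −d_i/d_o = +0.1117.
|h_i| = |m|·h_o = 0.1117 × 1.9 = 0.212 cm. The image is virtual, upright and reduced, on the same side as the object.

0.212 cm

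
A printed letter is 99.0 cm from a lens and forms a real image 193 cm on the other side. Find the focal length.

Real image ⇒ d_i = +193 cm.
1/f = 1/d_o + 1/d_i = 1/(99.0) + 1/(193) = 0.01528, so f = 65.4 cm.
Since f is positive, the lens is converging.

f = 65.4 cm (converging)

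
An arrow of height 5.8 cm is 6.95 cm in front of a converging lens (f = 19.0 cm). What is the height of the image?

1/d_i = 1/f − 1/d_o = 1/(19.00) − 1/(6.95) = -0.09125, so d_i = -10.96 cm.
m = −d_i/d_o = +1.577.
|h_i| = |m|·h_o = 1.577 × 5.8 = 9.15 cm. The image is virtual, upright and enlarged, on the same side as the object.

9.15 cm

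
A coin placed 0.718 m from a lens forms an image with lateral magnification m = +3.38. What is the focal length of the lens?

m = −d_i/d_o ⇒ d_i = −m·d_o = −(+3.38)·(0.718) = -2.427 m.
1/f = 1/d_o + 1/d_i = 1/(0.718) + 1/(-2.427) = 0.9807, so f = 1.02 m.
Since f is positive, the lens is converging.

f = 1.02 m (converging)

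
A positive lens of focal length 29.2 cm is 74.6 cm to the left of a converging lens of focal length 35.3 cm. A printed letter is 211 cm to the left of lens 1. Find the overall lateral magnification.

m = +1.05

Lens 1: 1/d_i1 = 1/(29.2) − 1/(211) = 0.02951, so d_i1 = 33.89 cm; m₁ = −d_i1/d_o1 = -0.1606.
d_o2 = 74.6 − (33.89) = 40.71 cm.
Lens 2: 1/d_i2 = 1/(35.3) − 1/(40.71) = 0.003765, so d_i2 = 265.6 cm; m₂ = −d_i2/d_o2 = -6.525.
m = m₁·m₂ = (-0.1606)(-6.525) = +1.05.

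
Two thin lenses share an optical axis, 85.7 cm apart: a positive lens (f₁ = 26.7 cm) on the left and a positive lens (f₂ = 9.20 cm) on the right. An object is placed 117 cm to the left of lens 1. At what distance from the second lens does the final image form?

11.2 cm

Lens 1: 1/d_i1 = 1/f₁ − 1/d_o1 = 1/(26.7) − 1/(117) = 0.02891, so d_i1 = 34.59 cm.
The intermediate image is 34.59 cm to the right of lens 1, which is 85.7 − (34.59) = 51.11 cm to the left of lens 2, so d_o2 = +51.11 cm.
Lens 2: 1/d_i2 = 1/f₂ − 1/d_o2 = 1/(9.20) − 1/(51.11) = 0.08913, so d_i2 = 11.2 cm.
The final image is real, 11.2 cm to the right of lens 2 (overall magnification ≈ 0.065).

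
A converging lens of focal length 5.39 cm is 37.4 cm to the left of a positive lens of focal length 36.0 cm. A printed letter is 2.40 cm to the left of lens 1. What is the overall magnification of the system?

Lens 1: 1/d_i1 = 1/(5.39) − 1/(2.40) = -0.2311, so d_i1 = -4.326 cm; m₁ = −d_i1/d_o1 = +1.802.
d_o2 = 37.4 − (-4.326) = 41.73 cm.
Lens 2: 1/d_i2 = 1/(36.0) − 1/(41.73) = 0.003814, so d_i2 = 262.2 cm; m₂ = −d_i2/d_o2 = -6.283.
m = m₁·m₂ = (+1.802)(-6.283) = -11.3.

m = -11.3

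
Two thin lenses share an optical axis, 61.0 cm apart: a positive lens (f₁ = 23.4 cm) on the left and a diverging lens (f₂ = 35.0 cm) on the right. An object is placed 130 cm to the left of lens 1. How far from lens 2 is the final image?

16.8 cm

Lens 1: 1/d_i1 = 1/f₁ − 1/d_o1 = 1/(23.4) − 1/(130) = 0.03504, so d_i1 = 28.54 cm.
The intermediate image is 28.54 cm to the right of lens 1, which is 61.0 − (28.54) = 32.46 cm to the left of lens 2, so d_o2 = +32.46 cm.
Lens 2 is diverging, so f₂ = −35.0 cm.
Lens 2: 1/d_i2 = 1/f₂ − 1/d_o2 = 1/(-35.0) − 1/(32.46) = -0.05938, so d_i2 = -16.8 cm.
The final image is virtual, 16.8 cm to the left of lens 2 (overall magnification ≈ -0.11).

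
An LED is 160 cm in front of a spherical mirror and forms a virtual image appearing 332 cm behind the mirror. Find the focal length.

f = 309 cm (concave)

Virtual image ⇒ d_i = −332 cm.
1/f = 1/d_o + 1/d_i = 1/(160) + 1/(-332) = 0.003238, so f = 309 cm.
Since f is positive, the spherical mirror is concave.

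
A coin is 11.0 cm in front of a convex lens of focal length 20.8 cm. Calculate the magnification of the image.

1/d_i = 1/f − 1/d_o = 1/(20.80) − 1/(11.0) = -0.04283, so d_i = -23.35 cm.
m = −d_i/d_o = −(-23.35)/(11.0) = +2.12.
The image is virtual, upright and enlarged, on the same side as the object.

m = +2.12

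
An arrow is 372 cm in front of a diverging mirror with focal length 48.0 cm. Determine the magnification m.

For a diverging mirror, f = -48.0 cm.
1/d_i = 1/f − 1/d_o = 1/(-48.00) − 1/(372) = -0.02352, so d_i = -42.51 cm.
m = −d_i/d_o = −(-42.51)/(372) = +0.114.
The image is virtual, upright and reduced, behind the mirror.

m = +0.114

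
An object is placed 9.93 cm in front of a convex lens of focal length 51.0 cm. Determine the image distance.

12.3 cm

Lens equation: 1/v = 1/f − 1/u = 1/(51.00) − 1/(9.93) = 0.01961 − 0.1007 = -0.08110, so v = -12.3 cm.
The image is virtual, upright and enlarged, on the same side as the object.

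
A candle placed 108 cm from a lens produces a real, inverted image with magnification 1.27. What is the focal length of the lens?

f = 60.4 cm (converging)

m = −d_i/d_o ⇒ d_i = −m·d_o = −(-1.27)·(108) = 137.2 cm.
1/f = 1/d_o + 1/d_i = 1/(108) + 1/(137.2) = 0.01655, so f = 60.4 cm.
Since f is positive, the lens is converging.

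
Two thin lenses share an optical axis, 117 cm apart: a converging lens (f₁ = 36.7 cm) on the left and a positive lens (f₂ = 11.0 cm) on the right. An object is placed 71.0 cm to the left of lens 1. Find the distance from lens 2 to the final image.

15.0 cm

Lens 1: 1/d_i1 = 1/f₁ − 1/d_o1 = 1/(36.7) − 1/(71.0) = 0.01316, so d_i1 = 75.97 cm.
The intermediate image is 75.97 cm to the right of lens 1, which is 117 − (75.97) = 41.03 cm to the left of lens 2, so d_o2 = +41.03 cm.
Lens 2: 1/d_i2 = 1/f₂ − 1/d_o2 = 1/(11.0) − 1/(41.03) = 0.06654, so d_i2 = 15.0 cm.
The final image is real, 15.0 cm to the right of lens 2 (overall magnification ≈ 0.39).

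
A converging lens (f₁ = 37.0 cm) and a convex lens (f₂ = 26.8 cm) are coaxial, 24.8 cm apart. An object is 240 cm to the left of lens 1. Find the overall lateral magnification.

Lens 1: 1/d_i1 = 1/(37.0) − 1/(240) = 0.02286, so d_i1 = 43.74 cm; m₁ = −d_i1/d_o1 = -0.1822.
d_o2 = 24.8 − (43.74) = -18.94 cm (virtual object).
Lens 2: 1/d_i2 = 1/(26.8) − 1/(-18.94) = 0.09011, so d_i2 = 11.10 cm; m₂ = −d_i2/d_o2 = +0.5859.
m = m₁·m₂ = (-0.1822)(+0.5859) = -0.107.

m = -0.107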